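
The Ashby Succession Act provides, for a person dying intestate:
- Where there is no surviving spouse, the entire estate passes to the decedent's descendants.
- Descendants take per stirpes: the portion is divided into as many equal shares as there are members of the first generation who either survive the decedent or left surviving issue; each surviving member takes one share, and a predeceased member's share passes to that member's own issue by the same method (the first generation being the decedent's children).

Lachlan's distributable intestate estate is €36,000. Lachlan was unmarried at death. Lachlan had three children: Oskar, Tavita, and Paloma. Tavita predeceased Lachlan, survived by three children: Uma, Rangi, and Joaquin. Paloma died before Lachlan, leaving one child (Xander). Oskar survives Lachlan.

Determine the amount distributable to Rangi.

Rangi receives €4,000.

The entire €36,000 passes to the descendants.
That amount (€36,000) is divided into 3 shares of €12,000: Oskar takes €12,000; Tavita's €12,000 share passes to Tavita's issue; Paloma's €12,000 share passes to Paloma's issue.
Tavita's share (€12,000) is divided into 3 shares of €4,000: Uma, Rangi, and Joaquin each take €4,000.
Paloma's share (€12,000) passes entirely to Xander.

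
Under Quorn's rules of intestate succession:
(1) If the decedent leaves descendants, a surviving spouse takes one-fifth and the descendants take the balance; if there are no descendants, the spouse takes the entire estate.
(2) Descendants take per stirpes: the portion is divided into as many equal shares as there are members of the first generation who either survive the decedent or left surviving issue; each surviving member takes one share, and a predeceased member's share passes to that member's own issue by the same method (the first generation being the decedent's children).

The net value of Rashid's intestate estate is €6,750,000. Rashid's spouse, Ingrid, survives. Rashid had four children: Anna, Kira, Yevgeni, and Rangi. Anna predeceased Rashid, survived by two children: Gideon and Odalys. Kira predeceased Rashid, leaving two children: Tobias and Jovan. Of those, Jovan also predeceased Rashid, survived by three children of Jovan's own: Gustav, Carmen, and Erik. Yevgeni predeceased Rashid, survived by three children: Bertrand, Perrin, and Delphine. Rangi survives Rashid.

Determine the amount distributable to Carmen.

Carmen receives €225,000.

Ingrid takes one-fifth of €6,750,000 = €1,350,000. The remaining €5,400,000 passes to the descendants.
The descendants' portion (€5,400,000) is divided into 4 shares of €1,350,000: Rangi takes €1,350,000; Anna's €1,350,000 share passes to Anna's issue; Kira's €1,350,000 share passes to Kira's issue; Yevgeni's €1,350,000 share passes to Yevgeni's issue.
Anna's share (€1,350,000) is divided into 2 shares of €675,000: Gideon and Odalys each take €675,000.
Kira's share (€1,350,000) is divided into 2 shares of €675,000: Tobias takes €675,000; Jovan's €675,000 share passes to Jovan's issue.
Jovan's share (€675,000) is divided into 3 shares of €225,000: Gustav, Carmen, and Erik each take €225,000.
Yevgeni's share (€1,350,000) is divided into 3 shares of €450,000: Bertrand, Perrin, and Delphine each take €450,000.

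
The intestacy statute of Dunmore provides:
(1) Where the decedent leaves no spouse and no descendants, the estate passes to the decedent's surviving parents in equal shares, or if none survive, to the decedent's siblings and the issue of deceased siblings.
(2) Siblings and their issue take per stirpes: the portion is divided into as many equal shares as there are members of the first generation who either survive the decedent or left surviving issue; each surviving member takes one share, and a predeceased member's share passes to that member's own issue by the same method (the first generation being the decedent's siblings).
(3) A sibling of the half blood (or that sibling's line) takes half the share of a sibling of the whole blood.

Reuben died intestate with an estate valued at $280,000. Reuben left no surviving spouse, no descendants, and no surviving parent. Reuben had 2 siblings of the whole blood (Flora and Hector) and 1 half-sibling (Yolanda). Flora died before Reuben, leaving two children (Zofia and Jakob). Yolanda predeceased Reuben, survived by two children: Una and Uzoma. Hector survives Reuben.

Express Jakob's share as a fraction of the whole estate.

Jakob receives 1/5 of the estate.

The entire $280,000 passes to the siblings and their issue.
Counting each half-blood sibling's line as half a unit, there are 5/2 units in $280,000, so one unit is $112,000. Whole-blood lines (Flora and Hector) take $112,000 each; half-blood lines (Yolanda) take $56,000 each.
Flora's share ($112,000) is divided into 2 shares of $56,000: Zofia and Jakob each take $56,000.
Yolanda's share ($56,000) is divided into 2 shares of $28,000: Una and Uzoma each take $28,000.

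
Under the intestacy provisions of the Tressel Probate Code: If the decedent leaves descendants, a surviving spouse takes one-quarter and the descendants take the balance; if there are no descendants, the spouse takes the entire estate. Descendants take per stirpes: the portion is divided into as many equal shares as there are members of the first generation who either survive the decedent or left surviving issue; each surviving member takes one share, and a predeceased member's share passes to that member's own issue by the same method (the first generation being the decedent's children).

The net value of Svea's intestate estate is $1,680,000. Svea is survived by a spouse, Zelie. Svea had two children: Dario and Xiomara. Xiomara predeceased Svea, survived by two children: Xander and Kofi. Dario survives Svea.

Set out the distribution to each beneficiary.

Zelie: $420,000; Dario: $630,000; Xander: $315,000; Kofi: $315,000

Zelie takes one-quarter of $1,680,000 = $420,000. The remaining $1,260,000 passes to the descendants.
The descendants' portion ($1,260,000) is divided into 2 shares of $630,000: Dario takes $630,000; Xiomara's $630,000 share passes to Xiomara's issue.
Xiomara's share ($630,000) is divided into 2 shares of $315,000: Xander and Kofi each take $315,000.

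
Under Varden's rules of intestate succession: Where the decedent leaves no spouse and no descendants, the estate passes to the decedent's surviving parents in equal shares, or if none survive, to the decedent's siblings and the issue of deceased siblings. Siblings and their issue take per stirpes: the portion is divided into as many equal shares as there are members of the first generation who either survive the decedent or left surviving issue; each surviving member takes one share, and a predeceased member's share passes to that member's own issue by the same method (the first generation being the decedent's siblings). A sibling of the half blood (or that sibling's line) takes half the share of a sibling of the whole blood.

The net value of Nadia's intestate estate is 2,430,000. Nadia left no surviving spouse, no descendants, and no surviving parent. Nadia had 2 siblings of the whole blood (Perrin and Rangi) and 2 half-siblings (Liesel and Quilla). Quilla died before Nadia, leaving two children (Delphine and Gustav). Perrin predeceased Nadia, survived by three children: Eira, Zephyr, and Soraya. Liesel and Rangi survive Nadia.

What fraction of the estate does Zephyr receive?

The entire 2,430,000 passes to the siblings and their issue.
Counting each half-blood sibling's line as half a unit, there are 3 units in 2,430,000, so one unit is 810,000. Whole-blood lines (Perrin and Rangi) take 810,000 each; half-blood lines (Liesel and Quilla) take 405,000 each.
Quilla's share (405,000) is divided into 2 shares of 202,500: Delphine and Gustav each take 202,500.
Perrin's share (810,000) is divided into 3 shares of 270,000: Eira, Zephyr, and Soraya each take 270,000.

Zephyr receives 1/9 of the estate.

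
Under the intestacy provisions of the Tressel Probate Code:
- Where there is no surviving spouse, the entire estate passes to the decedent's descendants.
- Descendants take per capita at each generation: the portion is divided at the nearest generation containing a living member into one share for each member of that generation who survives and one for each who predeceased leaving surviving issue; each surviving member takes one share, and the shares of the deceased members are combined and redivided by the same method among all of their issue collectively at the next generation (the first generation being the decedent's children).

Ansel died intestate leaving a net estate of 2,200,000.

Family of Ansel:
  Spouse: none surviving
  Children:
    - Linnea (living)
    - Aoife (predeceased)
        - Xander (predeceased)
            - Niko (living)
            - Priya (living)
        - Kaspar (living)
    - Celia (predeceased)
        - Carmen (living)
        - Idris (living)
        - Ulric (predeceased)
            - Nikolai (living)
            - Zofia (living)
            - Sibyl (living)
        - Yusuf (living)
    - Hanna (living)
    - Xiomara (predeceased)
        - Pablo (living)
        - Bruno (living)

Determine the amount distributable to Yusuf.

The entire 2,200,000 passes to the descendants.
That amount (2,200,000) is divided at the children's generation into 5 shares of 440,000. Linnea and Hanna each take 440,000. The 3 shares of the deceased (Aoife, Celia, and Xiomara) are combined into a pool of 1,320,000.
That pool (1,320,000) is divided at the grandchildren's generation into 8 shares of 165,000. Kaspar, Carmen, Idris, Yusuf, Pablo, and Bruno each take 165,000. The 2 shares of the deceased (Xander and Ulric) are combined into a pool of 330,000.
That pool (330,000) is divided at the great-grandchildren's generation equally among Niko, Priya, Nikolai, Zofia, and Sibyl: 66,000 each.

Yusuf receives 165,000.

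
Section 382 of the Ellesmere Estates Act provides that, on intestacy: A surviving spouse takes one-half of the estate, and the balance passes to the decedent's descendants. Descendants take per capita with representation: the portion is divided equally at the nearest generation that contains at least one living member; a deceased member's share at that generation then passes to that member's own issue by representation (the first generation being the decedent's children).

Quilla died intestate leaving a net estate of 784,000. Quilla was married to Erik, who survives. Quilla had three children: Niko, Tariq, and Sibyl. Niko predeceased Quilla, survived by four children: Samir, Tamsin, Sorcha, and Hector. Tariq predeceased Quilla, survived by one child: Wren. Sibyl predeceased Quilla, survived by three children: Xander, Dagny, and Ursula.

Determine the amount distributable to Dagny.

Dagny receives 49,000.

Erik takes one-half of 784,000 = 392,000. The remaining 392,000 passes to the descendants.
No child survives, so the initial division is made at the grandchildren's generation.
The descendants' portion (392,000) is divided into 8 shares of 49,000: Samir, Tamsin, Sorcha, Hector, Wren, Xander, Dagny, and Ursula each take 49,000.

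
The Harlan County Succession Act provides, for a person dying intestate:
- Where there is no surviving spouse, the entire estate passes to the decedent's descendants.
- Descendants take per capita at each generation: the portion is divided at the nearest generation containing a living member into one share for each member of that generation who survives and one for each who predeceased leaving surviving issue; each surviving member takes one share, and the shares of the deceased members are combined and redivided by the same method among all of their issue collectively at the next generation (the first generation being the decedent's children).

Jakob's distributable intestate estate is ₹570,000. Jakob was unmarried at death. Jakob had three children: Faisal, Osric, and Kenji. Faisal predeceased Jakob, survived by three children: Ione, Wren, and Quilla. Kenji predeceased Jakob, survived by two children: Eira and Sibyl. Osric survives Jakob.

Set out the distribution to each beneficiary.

The entire ₹570,000 passes to the descendants.
That amount (₹570,000) is divided at the children's generation into 3 shares of ₹190,000. Osric takes ₹190,000. The 2 shares of the deceased (Faisal and Kenji) are combined into a pool of ₹380,000.
That pool (₹380,000) is divided at the grandchildren's generation equally among Ione, Wren, Quilla, Eira, and Sibyl: ₹76,000 each.

Ione: ₹76,000; Wren: ₹76,000; Quilla: ₹76,000; Osric: ₹190,000; Eira: ₹76,000; Sibyl: ₹76,000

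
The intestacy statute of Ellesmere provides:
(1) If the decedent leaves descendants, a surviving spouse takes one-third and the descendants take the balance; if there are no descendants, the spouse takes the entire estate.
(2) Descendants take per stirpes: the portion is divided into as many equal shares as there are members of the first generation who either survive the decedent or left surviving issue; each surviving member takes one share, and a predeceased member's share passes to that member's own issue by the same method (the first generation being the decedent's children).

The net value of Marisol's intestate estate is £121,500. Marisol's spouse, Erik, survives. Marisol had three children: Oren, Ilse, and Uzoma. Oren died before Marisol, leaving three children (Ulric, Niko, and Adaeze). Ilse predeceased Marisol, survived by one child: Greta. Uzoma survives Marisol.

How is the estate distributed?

Erik: £40,500; Ulric: £9,000; Niko: £9,000; Adaeze: £9,000; Greta: £27,000; Uzoma: £27,000

Erik takes one-third of £121,500 = £40,500. The remaining £81,000 passes to the descendants.
The descendants' portion (£81,000) is divided into 3 shares of £27,000: Uzoma takes £27,000; Oren's £27,000 share passes to Oren's issue; Ilse's £27,000 share passes to Ilse's issue.
Oren's share (£27,000) is divided into 3 shares of £9,000: Ulric, Niko, and Adaeze each take £9,000.
Ilse's share (£27,000) passes entirely to Greta.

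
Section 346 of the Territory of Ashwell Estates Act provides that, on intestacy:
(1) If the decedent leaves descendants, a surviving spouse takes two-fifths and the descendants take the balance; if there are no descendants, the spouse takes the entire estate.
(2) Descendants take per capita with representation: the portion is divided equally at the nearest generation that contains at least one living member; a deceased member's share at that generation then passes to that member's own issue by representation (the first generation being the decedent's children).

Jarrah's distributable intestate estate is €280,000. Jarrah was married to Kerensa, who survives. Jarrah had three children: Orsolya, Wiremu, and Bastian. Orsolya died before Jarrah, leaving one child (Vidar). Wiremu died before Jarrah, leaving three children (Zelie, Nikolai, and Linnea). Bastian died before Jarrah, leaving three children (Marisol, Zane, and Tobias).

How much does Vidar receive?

Vidar receives €24,000.

Kerensa takes two-fifths of €280,000 = €112,000. The remaining €168,000 passes to the descendants.
No child survives, so the initial division is made at the grandchildren's generation.
The descendants' portion (€168,000) is divided into 7 shares of €24,000: Vidar, Zelie, Nikolai, Linnea, Marisol, Zane, and Tobias each take €24,000.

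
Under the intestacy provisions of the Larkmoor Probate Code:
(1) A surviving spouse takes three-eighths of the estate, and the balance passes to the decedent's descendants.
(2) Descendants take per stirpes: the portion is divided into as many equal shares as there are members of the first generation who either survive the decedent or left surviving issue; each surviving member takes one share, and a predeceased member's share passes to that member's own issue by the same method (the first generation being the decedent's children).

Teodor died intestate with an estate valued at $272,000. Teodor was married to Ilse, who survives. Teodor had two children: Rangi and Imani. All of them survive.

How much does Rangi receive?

Rangi receives $85,000.

Ilse takes three-eighths of $272,000 = $102,000. The remaining $170,000 passes to the descendants.
The descendants' portion ($170,000) is divided into 2 shares of $85,000: Rangi and Imani each take $85,000.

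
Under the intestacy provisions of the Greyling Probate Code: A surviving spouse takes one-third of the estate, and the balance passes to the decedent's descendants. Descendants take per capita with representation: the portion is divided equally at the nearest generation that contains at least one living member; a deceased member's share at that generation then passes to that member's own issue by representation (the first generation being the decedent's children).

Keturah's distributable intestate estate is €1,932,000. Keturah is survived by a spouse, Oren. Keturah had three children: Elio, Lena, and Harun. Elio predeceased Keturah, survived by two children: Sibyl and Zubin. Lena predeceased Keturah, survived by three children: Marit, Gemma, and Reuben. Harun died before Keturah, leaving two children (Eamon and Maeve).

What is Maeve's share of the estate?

Maeve receives €184,000.

Oren takes one-third of €1,932,000 = €644,000. The remaining €1,288,000 passes to the descendants.
No child survives, so the initial division is made at the grandchildren's generation.
The descendants' portion (€1,288,000) is divided into 7 shares of €184,000: Sibyl, Zubin, Marit, Gemma, Reuben, Eamon, and Maeve each take €184,000.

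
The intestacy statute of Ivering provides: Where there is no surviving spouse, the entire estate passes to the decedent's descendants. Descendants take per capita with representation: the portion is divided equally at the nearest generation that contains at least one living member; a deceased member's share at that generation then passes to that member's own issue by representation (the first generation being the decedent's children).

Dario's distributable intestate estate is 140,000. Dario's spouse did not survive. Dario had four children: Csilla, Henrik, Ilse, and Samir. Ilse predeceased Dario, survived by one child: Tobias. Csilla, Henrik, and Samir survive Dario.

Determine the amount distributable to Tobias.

Tobias receives 35,000.

The entire 140,000 passes to the descendants.
That amount (140,000) is divided into 4 shares of 35,000: Csilla, Henrik, and Samir each take 35,000; Ilse's 35,000 share passes to Ilse's issue.
Ilse's share (35,000) passes entirely to Tobias.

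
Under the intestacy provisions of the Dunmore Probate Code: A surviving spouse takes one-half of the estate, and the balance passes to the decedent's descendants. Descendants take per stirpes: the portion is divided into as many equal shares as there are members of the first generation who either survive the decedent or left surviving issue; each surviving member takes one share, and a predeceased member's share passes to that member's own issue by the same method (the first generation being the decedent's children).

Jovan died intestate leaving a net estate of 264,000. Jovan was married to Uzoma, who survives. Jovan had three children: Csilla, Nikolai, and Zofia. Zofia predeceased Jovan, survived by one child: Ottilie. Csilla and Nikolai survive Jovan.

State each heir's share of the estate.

Uzoma: 132,000; Csilla: 44,000; Nikolai: 44,000; Ottilie: 44,000

Uzoma takes one-half of 264,000 = 132,000. The remaining 132,000 passes to the descendants.
The descendants' portion (132,000) is divided into 3 shares of 44,000: Csilla and Nikolai each take 44,000; Zofia's 44,000 share passes to Zofia's issue.
Zofia's share (44,000) passes entirely to Ottilie.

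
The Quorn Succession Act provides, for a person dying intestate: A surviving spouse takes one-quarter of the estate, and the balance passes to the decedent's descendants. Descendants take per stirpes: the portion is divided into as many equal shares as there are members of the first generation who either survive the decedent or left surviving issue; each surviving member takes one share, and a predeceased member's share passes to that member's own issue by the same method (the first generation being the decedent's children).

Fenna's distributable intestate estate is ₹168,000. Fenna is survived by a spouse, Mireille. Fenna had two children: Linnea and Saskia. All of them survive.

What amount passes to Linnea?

Mireille takes one-quarter of ₹168,000 = ₹42,000. The remaining ₹126,000 passes to the descendants.
The descendants' portion (₹126,000) is divided into 2 shares of ₹63,000: Linnea and Saskia each take ₹63,000.

Linnea receives ₹63,000.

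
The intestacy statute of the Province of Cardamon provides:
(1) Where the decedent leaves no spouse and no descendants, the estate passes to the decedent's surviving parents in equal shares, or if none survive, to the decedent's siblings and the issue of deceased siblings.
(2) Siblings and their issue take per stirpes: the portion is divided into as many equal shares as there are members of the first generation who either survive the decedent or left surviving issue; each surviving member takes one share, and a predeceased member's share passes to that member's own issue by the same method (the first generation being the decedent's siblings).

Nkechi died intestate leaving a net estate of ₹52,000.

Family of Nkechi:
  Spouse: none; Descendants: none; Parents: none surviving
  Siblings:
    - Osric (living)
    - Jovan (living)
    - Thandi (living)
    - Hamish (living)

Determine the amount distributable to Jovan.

The entire ₹52,000 passes to the siblings and their issue.
That amount (₹52,000) is divided into 4 shares of ₹13,000: Osric, Jovan, Thandi, and Hamish each take ₹13,000.

Jovan receives ₹13,000.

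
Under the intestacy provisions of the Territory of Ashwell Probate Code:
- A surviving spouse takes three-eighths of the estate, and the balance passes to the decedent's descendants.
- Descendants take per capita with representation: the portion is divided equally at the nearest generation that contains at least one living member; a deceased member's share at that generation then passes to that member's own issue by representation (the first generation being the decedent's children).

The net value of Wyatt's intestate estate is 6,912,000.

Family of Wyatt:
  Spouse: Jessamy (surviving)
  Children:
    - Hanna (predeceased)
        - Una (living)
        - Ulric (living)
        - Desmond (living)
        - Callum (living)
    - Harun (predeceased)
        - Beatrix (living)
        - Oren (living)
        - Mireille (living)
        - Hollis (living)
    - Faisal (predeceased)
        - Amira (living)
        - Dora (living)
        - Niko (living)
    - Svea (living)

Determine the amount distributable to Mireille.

Jessamy takes three-eighths of 6,912,000 = 2,592,000. The remaining 4,320,000 passes to the descendants.
The descendants' portion (4,320,000) is divided into 4 shares of 1,080,000: Svea takes 1,080,000; Hanna's 1,080,000 share passes to Hanna's issue; Harun's 1,080,000 share passes to Harun's issue; Faisal's 1,080,000 share passes to Faisal's issue.
Hanna's share (1,080,000) is divided into 4 shares of 270,000: Una, Ulric, Desmond, and Callum each take 270,000.
Harun's share (1,080,000) is divided into 4 shares of 270,000: Beatrix, Oren, Mireille, and Hollis each take 270,000.
Faisal's share (1,080,000) is divided into 3 shares of 360,000: Amira, Dora, and Niko each take 360,000.

Mireille receives 270,000.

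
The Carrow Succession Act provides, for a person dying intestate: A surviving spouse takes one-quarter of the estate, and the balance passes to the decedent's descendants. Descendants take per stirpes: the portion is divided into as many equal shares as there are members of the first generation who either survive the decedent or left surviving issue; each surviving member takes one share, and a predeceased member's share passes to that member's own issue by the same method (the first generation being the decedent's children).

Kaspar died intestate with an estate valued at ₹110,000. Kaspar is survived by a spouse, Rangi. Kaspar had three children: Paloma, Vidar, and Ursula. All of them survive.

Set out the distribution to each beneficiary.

Rangi: ₹27,500; Paloma: ₹27,500; Vidar: ₹27,500; Ursula: ₹27,500

Rangi takes one-quarter of ₹110,000 = ₹27,500. The remaining ₹82,500 passes to the descendants.
The descendants' portion (₹82,500) is divided into 3 shares of ₹27,500: Paloma, Vidar, and Ursula each take ₹27,500.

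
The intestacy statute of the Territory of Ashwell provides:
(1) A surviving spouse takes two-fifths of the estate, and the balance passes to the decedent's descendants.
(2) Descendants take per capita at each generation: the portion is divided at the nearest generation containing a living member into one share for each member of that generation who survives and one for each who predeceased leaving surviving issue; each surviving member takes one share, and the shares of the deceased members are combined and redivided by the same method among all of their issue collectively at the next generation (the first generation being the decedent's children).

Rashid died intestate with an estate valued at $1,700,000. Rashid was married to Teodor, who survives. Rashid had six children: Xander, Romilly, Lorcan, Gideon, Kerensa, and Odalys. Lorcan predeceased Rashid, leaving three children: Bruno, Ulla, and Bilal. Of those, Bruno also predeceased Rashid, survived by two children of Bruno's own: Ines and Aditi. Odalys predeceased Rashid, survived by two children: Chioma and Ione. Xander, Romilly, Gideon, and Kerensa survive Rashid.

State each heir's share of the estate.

Teodor takes two-fifths of $1,700,000 = $680,000. The remaining $1,020,000 passes to the descendants.
The descendants' portion ($1,020,000) is divided at the children's generation into 6 shares of $170,000. Xander, Romilly, Gideon, and Kerensa each take $170,000. The 2 shares of the deceased (Lorcan and Odalys) are combined into a pool of $340,000.
That pool ($340,000) is divided at the grandchildren's generation into 5 shares of $68,000. Ulla, Bilal, Chioma, and Ione each take $68,000. The remaining share for the deceased Bruno ($68,000) is carried to the next generation.
That pool ($68,000) is divided at the great-grandchildren's generation equally among Ines and Aditi: $34,000 each.

Teodor: $680,000; Xander: $170,000; Romilly: $170,000; Ines: $34,000; Aditi: $34,000; Ulla: $68,000; Bilal: $68,000; Gideon: $170,000; Kerensa: $170,000; Chioma: $68,000; Ione: $68,000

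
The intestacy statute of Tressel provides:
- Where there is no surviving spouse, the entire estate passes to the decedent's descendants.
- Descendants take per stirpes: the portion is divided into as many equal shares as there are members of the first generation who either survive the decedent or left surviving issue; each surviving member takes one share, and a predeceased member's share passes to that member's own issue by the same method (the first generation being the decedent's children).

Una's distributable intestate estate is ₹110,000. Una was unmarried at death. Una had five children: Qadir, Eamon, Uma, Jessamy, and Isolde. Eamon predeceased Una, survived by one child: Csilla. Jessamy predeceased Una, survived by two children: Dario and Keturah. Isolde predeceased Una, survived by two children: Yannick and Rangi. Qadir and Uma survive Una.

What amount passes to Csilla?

Csilla receives ₹22,000.

The entire ₹110,000 passes to the descendants.
That amount (₹110,000) is divided into 5 shares of ₹22,000: Qadir and Uma each take ₹22,000; Eamon's ₹22,000 share passes to Eamon's issue; Jessamy's ₹22,000 share passes to Jessamy's issue; Isolde's ₹22,000 share passes to Isolde's issue.
Eamon's share (₹22,000) passes entirely to Csilla.
Jessamy's share (₹22,000) is divided into 2 shares of ₹11,000: Dario and Keturah each take ₹11,000.
Isolde's share (₹22,000) is divided into 2 shares of ₹11,000: Yannick and Rangi each take ₹11,000.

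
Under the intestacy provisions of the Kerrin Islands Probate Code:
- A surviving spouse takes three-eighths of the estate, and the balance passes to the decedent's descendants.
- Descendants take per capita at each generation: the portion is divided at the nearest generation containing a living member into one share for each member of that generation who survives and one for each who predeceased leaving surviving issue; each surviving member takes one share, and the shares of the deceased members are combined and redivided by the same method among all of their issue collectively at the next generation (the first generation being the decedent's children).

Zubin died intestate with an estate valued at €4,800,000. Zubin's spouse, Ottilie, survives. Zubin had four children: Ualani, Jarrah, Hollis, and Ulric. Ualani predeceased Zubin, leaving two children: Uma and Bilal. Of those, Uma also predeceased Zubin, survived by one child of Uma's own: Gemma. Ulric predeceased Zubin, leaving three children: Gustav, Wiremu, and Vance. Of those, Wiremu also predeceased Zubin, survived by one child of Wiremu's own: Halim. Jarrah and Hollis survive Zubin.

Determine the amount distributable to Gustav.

Ottilie takes three-eighths of €4,800,000 = €1,800,000. The remaining €3,000,000 passes to the descendants.
The descendants' portion (€3,000,000) is divided at the children's generation into 4 shares of €750,000. Jarrah and Hollis each take €750,000. The 2 shares of the deceased (Ualani and Ulric) are combined into a pool of €1,500,000.
That pool (€1,500,000) is divided at the grandchildren's generation into 5 shares of €300,000. Bilal, Gustav, and Vance each take €300,000. The 2 shares of the deceased (Uma and Wiremu) are combined into a pool of €600,000.
That pool (€600,000) is divided at the great-grandchildren's generation equally among Gemma and Halim: €300,000 each.

Gustav receives €300,000.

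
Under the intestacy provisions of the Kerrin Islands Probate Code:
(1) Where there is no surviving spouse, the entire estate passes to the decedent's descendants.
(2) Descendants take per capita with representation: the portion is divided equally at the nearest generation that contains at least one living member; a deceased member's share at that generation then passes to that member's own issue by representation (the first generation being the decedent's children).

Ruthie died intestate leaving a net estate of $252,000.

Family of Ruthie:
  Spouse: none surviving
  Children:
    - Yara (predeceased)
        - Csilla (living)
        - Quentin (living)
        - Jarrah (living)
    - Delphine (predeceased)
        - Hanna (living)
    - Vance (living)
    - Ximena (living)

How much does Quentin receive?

The entire $252,000 passes to the descendants.
That amount ($252,000) is divided into 4 shares of $63,000: Vance and Ximena each take $63,000; Yara's $63,000 share passes to Yara's issue; Delphine's $63,000 share passes to Delphine's issue.
Yara's share ($63,000) is divided into 3 shares of $21,000: Csilla, Quentin, and Jarrah each take $21,000.
Delphine's share ($63,000) passes entirely to Hanna.

Quentin receives $21,000.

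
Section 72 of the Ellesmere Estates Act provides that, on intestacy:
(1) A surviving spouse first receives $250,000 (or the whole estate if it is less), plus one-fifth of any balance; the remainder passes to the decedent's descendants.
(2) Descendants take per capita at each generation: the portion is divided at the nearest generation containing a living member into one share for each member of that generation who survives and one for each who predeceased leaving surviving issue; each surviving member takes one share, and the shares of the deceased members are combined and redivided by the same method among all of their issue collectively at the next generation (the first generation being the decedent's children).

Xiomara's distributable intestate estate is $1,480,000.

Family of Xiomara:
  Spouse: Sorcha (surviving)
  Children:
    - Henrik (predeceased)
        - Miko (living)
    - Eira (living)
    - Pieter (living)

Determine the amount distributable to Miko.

Sorcha first takes $250,000, leaving a balance of $1,230,000. Sorcha then takes one-fifth of the balance ($246,000), for a total of $496,000. The remaining $984,000 passes to the descendants.
The descendants' portion ($984,000) is divided at the children's generation into 3 shares of $328,000. Eira and Pieter each take $328,000. The remaining share for the deceased Henrik ($328,000) is carried to the next generation.
That pool ($328,000) passes entirely to Miko, the sole taker at the grandchildren's generation.

Miko receives $328,000.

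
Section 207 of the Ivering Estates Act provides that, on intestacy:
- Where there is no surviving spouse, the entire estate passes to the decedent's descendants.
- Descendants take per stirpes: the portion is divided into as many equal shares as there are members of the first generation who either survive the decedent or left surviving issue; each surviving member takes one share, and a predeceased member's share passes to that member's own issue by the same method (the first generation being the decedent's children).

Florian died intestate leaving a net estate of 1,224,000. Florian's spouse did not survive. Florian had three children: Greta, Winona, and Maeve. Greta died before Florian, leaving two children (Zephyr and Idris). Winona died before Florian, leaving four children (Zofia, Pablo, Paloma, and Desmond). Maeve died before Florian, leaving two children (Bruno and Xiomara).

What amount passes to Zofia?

The entire 1,224,000 passes to the descendants.
That amount (1,224,000) is divided into 3 shares of 408,000: Greta's 408,000 share passes to Greta's issue; Winona's 408,000 share passes to Winona's issue; Maeve's 408,000 share passes to Maeve's issue.
Greta's share (408,000) is divided into 2 shares of 204,000: Zephyr and Idris each take 204,000.
Winona's share (408,000) is divided into 4 shares of 102,000: Zofia, Pablo, Paloma, and Desmond each take 102,000.
Maeve's share (408,000) is divided into 2 shares of 204,000: Bruno and Xiomara each take 204,000.

Zofia receives 102,000.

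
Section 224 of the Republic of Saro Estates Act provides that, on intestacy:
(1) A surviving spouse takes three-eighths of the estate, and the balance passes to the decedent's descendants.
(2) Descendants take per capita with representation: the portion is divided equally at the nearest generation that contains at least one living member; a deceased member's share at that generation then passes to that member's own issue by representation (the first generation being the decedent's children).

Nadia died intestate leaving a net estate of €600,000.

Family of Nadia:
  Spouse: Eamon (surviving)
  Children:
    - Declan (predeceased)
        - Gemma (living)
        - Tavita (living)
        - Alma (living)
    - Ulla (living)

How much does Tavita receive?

Eamon takes three-eighths of €600,000 = €225,000. The remaining €375,000 passes to the descendants.
The descendants' portion (€375,000) is divided into 2 shares of €187,500: Ulla takes €187,500; Declan's €187,500 share passes to Declan's issue.
Declan's share (€187,500) is divided into 3 shares of €62,500: Gemma, Tavita, and Alma each take €62,500.

Tavita receives €62,500.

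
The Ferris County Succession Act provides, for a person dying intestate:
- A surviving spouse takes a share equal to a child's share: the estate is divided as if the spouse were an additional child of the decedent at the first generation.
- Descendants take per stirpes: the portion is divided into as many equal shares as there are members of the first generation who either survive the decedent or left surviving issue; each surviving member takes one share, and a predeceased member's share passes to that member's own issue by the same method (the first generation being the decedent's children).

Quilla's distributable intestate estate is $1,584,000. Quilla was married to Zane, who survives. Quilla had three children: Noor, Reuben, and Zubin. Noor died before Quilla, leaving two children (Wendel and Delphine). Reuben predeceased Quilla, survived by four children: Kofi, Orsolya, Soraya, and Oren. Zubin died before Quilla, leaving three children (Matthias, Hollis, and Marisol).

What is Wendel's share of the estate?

The spouse counts as an additional share at the children's level, so there are 4 primary shares of $396,000. Zane takes one such share ($396,000).
The children's combined portion ($1,188,000) is divided into 3 shares of $396,000: Noor's $396,000 share passes to Noor's issue; Reuben's $396,000 share passes to Reuben's issue; Zubin's $396,000 share passes to Zubin's issue.
Noor's share ($396,000) is divided into 2 shares of $198,000: Wendel and Delphine each take $198,000.
Reuben's share ($396,000) is divided into 4 shares of $99,000: Kofi, Orsolya, Soraya, and Oren each take $99,000.
Zubin's share ($396,000) is divided into 3 shares of $132,000: Matthias, Hollis, and Marisol each take $132,000.

Wendel receives $198,000.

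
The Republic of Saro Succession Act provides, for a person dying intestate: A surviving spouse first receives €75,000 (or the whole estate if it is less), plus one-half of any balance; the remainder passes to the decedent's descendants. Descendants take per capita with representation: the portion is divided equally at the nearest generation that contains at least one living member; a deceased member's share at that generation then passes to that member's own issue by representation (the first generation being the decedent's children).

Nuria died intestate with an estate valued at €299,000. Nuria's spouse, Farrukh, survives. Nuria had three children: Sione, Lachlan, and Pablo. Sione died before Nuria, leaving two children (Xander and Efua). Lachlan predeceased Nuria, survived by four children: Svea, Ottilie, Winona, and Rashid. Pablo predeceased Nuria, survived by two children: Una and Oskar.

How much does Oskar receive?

Oskar receives €14,000.

Farrukh first takes €75,000, leaving a balance of €224,000. Farrukh then takes one-half of the balance (€112,000), for a total of €187,000. The remaining €112,000 passes to the descendants.
No child survives, so the initial division is made at the grandchildren's generation.
The descendants' portion (€112,000) is divided into 8 shares of €14,000: Xander, Efua, Svea, Ottilie, Winona, Rashid, Una, and Oskar each take €14,000.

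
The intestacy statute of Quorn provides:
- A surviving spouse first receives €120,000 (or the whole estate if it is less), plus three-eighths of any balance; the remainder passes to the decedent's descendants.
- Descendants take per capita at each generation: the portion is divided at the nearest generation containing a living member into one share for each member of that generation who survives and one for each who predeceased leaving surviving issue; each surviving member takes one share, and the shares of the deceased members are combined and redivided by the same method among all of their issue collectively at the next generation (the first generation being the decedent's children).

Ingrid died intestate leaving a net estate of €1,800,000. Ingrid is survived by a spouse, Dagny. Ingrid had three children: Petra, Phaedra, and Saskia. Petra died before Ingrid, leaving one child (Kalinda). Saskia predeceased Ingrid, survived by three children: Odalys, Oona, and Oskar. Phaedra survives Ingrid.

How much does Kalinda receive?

Kalinda receives €175,000.

Dagny first takes €120,000, leaving a balance of €1,680,000. Dagny then takes three-eighths of the balance (€630,000), for a total of €750,000. The remaining €1,050,000 passes to the descendants.
The descendants' portion (€1,050,000) is divided at the children's generation into 3 shares of €350,000. Phaedra takes €350,000. The 2 shares of the deceased (Petra and Saskia) are combined into a pool of €700,000.
That pool (€700,000) is divided at the grandchildren's generation equally among Kalinda, Odalys, Oona, and Oskar: €175,000 each.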